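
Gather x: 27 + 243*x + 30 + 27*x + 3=270*x + 60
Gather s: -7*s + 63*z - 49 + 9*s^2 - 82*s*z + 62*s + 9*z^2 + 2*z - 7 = 9*s^2 + s*(55 - 82*z) + 9*z^2 + 65*z - 56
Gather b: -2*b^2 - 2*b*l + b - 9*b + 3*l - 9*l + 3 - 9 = -2*b^2 + b*(-2*l - 8) - 6*l - 6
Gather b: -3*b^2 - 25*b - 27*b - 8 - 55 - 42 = -3*b^2 - 52*b - 105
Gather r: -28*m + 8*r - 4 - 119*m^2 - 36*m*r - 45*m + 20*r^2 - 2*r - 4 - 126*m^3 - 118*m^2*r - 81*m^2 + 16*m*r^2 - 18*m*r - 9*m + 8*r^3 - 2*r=-126*m^3 - 200*m^2 - 82*m + 8*r^3 + r^2*(16*m + 20) + r*(-118*m^2 - 54*m + 4) - 8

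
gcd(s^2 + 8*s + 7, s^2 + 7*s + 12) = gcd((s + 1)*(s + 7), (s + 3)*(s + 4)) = 1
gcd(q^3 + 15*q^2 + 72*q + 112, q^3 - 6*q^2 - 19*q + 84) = q + 4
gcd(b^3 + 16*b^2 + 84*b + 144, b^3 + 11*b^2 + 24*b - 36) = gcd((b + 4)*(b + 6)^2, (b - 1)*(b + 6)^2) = b^2 + 12*b + 36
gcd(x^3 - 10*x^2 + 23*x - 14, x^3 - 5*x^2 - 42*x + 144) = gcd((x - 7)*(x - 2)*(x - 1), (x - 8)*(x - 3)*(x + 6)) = 1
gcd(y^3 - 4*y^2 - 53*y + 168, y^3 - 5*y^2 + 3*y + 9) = y - 3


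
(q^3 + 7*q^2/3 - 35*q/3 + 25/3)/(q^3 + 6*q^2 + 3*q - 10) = (q - 5/3)/(q + 2)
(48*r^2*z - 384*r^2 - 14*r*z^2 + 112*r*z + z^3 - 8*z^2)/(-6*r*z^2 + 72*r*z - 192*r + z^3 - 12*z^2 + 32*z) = (-8*r + z)/(z - 4)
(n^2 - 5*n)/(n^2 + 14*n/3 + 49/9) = 9*n*(n - 5)/(9*n^2 + 42*n + 49)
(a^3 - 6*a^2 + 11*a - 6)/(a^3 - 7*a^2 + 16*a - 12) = (a - 1)/(a - 2)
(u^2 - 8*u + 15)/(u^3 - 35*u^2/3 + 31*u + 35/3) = 3*(u - 3)/(3*u^2 - 20*u - 7)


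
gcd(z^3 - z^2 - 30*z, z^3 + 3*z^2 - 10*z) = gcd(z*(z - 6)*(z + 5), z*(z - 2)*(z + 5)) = z^2 + 5*z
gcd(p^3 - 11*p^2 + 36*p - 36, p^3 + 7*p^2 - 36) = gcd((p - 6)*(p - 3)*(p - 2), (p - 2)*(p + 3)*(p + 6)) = p - 2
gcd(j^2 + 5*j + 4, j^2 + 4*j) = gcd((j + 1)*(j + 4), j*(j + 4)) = j + 4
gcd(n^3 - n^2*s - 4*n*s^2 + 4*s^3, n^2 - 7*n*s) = 1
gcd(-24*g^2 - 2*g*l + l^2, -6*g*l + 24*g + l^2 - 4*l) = 6*g - l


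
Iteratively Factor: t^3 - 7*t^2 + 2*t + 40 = (t + 2)*(t^2 - 9*t + 20) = (t - 4)*(t + 2)*(t - 5)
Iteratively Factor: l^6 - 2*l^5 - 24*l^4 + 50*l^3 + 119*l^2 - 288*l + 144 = (l + 4)*(l^5 - 6*l^4 + 50*l^2 - 81*l + 36) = (l + 3)*(l + 4)*(l^4 - 9*l^3 + 27*l^2 - 31*l + 12) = (l - 3)*(l + 3)*(l + 4)*(l^3 - 6*l^2 + 9*l - 4) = (l - 3)*(l - 1)*(l + 3)*(l + 4)*(l^2 - 5*l + 4) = (l - 4)*(l - 3)*(l - 1)*(l + 3)*(l + 4)*(l - 1)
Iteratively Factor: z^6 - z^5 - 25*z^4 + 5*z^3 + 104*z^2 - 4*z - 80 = (z - 5)*(z^5 + 4*z^4 - 5*z^3 - 20*z^2 + 4*z + 16) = (z - 5)*(z - 2)*(z^4 + 6*z^3 + 7*z^2 - 6*z - 8) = (z - 5)*(z - 2)*(z + 1)*(z^3 + 5*z^2 + 2*z - 8) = (z - 5)*(z - 2)*(z + 1)*(z + 2)*(z^2 + 3*z - 4) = (z - 5)*(z - 2)*(z - 1)*(z + 1)*(z + 2)*(z + 4)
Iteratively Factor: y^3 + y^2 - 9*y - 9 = (y + 3)*(y^2 - 2*y - 3) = (y - 3)*(y + 3)*(y + 1)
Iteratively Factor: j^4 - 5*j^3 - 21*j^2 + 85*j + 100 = (j - 5)*(j^3 - 21*j - 20) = (j - 5)*(j + 4)*(j^2 - 4*j - 5) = (j - 5)^2*(j + 4)*(j + 1)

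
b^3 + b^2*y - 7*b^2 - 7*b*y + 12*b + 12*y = (b - 4)*(b - 3)*(b + y)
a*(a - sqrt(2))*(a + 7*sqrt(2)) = a^3 + 6*sqrt(2)*a^2 - 14*a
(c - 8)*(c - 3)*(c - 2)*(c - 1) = c^4 - 14*c^3 + 59*c^2 - 94*c + 48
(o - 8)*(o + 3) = o^2 - 5*o - 24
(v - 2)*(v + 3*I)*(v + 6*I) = v^3 - 2*v^2 + 9*I*v^2 - 18*v - 18*I*v + 36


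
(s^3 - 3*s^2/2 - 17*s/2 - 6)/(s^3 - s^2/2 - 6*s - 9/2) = (s - 4)/(s - 3)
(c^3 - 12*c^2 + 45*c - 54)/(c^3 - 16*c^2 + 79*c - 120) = (c^2 - 9*c + 18)/(c^2 - 13*c + 40)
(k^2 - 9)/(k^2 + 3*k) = (k - 3)/k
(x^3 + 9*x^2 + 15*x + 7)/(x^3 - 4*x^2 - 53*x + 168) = (x^2 + 2*x + 1)/(x^2 - 11*x + 24)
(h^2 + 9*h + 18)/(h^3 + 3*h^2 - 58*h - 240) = (h + 3)/(h^2 - 3*h - 40)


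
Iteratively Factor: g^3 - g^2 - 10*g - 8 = (g - 4)*(g^2 + 3*g + 2) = (g - 4)*(g + 2)*(g + 1)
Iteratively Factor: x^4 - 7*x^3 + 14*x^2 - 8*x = (x - 4)*(x^3 - 3*x^2 + 2*x) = (x - 4)*(x - 1)*(x^2 - 2*x) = x*(x - 4)*(x - 1)*(x - 2)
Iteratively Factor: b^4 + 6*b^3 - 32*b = (b - 2)*(b^3 + 8*b^2 + 16*b) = (b - 2)*(b + 4)*(b^2 + 4*b) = b*(b - 2)*(b + 4)*(b + 4)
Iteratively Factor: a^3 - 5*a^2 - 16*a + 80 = (a - 4)*(a^2 - a - 20) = (a - 5)*(a - 4)*(a + 4)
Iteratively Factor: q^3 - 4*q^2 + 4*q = (q)*(q^2 - 4*q + 4) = q*(q - 2)*(q - 2)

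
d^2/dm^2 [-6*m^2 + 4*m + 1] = -12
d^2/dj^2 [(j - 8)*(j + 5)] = 2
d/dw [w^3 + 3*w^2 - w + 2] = 3*w^2 + 6*w - 1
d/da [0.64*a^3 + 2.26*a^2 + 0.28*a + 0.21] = 1.92*a^2 + 4.52*a + 0.28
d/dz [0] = 0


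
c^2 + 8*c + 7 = (c + 1)*(c + 7)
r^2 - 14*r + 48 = (r - 8)*(r - 6)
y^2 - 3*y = y*(y - 3)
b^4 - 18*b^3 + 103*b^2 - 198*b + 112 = (b - 8)*(b - 7)*(b - 2)*(b - 1)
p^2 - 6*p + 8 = (p - 4)*(p - 2)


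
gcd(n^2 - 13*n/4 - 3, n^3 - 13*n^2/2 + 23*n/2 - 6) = n - 4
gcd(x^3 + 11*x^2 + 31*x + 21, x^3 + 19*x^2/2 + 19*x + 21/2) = x^2 + 8*x + 7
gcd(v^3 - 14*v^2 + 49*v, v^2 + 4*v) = v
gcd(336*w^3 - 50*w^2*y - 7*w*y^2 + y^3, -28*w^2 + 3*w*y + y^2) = 7*w + y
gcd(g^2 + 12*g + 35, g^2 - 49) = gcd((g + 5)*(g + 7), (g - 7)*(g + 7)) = g + 7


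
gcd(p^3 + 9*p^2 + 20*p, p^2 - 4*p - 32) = p + 4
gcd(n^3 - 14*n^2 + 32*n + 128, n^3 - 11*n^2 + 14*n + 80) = n^2 - 6*n - 16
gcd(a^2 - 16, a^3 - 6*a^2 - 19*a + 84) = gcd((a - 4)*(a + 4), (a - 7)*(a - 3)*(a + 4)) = a + 4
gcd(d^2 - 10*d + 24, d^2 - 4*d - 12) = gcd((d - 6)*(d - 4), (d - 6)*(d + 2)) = d - 6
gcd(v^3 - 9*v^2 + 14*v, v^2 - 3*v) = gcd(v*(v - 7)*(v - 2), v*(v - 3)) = v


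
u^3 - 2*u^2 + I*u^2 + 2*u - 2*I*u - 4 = (u - 2)*(u - I)*(u + 2*I)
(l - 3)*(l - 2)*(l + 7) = l^3 + 2*l^2 - 29*l + 42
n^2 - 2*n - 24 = (n - 6)*(n + 4)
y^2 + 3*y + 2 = (y + 1)*(y + 2)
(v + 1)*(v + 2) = v^2 + 3*v + 2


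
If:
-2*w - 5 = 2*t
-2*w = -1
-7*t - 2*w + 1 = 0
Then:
No Solution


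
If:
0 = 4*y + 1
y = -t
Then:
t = 1/4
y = -1/4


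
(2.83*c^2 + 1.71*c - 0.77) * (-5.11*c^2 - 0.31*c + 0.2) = -14.4613*c^4 - 9.6154*c^3 + 3.9706*c^2 + 0.5807*c - 0.154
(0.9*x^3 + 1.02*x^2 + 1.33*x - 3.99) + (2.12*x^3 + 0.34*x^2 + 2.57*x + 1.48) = 3.02*x^3 + 1.36*x^2 + 3.9*x - 2.51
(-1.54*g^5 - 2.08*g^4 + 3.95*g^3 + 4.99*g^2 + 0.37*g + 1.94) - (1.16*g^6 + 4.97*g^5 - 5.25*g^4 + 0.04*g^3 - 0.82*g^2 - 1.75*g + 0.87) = -1.16*g^6 - 6.51*g^5 + 3.17*g^4 + 3.91*g^3 + 5.81*g^2 + 2.12*g + 1.07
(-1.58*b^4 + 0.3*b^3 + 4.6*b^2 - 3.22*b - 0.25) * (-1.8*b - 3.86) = 2.844*b^5 + 5.5588*b^4 - 9.438*b^3 - 11.96*b^2 + 12.8792*b + 0.965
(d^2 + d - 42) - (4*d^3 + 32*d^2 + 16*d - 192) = -4*d^3 - 31*d^2 - 15*d + 150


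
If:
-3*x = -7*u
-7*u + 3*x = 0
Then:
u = 3*x/7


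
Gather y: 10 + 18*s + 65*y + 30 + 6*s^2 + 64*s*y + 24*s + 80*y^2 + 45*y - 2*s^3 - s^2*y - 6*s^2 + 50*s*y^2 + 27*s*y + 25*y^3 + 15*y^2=-2*s^3 + 42*s + 25*y^3 + y^2*(50*s + 95) + y*(-s^2 + 91*s + 110) + 40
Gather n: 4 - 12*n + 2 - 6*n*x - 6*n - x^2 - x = n*(-6*x - 18) - x^2 - x + 6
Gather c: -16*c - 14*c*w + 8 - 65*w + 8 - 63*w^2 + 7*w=c*(-14*w - 16) - 63*w^2 - 58*w + 16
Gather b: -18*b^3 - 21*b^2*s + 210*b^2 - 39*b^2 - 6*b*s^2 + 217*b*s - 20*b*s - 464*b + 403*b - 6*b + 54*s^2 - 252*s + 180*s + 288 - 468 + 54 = -18*b^3 + b^2*(171 - 21*s) + b*(-6*s^2 + 197*s - 67) + 54*s^2 - 72*s - 126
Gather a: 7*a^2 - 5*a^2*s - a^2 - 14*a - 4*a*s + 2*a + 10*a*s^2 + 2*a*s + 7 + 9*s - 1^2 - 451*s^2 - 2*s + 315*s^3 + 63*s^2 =a^2*(6 - 5*s) + a*(10*s^2 - 2*s - 12) + 315*s^3 - 388*s^2 + 7*s + 6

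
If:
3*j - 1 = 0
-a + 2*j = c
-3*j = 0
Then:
No Solution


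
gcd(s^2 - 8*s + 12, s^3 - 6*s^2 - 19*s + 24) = 1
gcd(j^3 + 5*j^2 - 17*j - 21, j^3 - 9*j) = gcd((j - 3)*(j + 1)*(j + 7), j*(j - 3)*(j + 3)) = j - 3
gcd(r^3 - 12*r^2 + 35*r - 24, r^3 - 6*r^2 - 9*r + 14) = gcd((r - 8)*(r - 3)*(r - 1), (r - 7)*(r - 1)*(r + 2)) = r - 1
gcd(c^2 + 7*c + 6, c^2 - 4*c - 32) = 1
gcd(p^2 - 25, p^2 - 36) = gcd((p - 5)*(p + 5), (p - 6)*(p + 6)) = 1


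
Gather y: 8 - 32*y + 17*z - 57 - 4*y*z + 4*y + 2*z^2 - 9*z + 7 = y*(-4*z - 28) + 2*z^2 + 8*z - 42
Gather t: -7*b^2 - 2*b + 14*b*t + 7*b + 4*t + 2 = -7*b^2 + 5*b + t*(14*b + 4) + 2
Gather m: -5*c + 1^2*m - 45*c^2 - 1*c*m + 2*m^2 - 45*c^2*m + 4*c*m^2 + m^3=-45*c^2 - 5*c + m^3 + m^2*(4*c + 2) + m*(-45*c^2 - c + 1)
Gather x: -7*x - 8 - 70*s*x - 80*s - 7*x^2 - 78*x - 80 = -80*s - 7*x^2 + x*(-70*s - 85) - 88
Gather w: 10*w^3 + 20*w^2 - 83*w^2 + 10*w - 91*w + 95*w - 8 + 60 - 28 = 10*w^3 - 63*w^2 + 14*w + 24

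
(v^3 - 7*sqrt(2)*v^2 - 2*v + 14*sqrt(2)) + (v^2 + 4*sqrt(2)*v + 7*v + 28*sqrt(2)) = v^3 - 7*sqrt(2)*v^2 + v^2 + 5*v + 4*sqrt(2)*v + 42*sqrt(2)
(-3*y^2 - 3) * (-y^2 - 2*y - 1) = 3*y^4 + 6*y^3 + 6*y^2 + 6*y + 3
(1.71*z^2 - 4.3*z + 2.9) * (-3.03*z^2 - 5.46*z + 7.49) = -5.1813*z^4 + 3.6924*z^3 + 27.4989*z^2 - 48.041*z + 21.721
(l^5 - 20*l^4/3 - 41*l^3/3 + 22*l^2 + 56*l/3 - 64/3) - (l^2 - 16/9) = l^5 - 20*l^4/3 - 41*l^3/3 + 21*l^2 + 56*l/3 - 176/9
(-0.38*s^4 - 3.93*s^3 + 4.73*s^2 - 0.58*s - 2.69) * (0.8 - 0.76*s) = 0.2888*s^5 + 2.6828*s^4 - 6.7388*s^3 + 4.2248*s^2 + 1.5804*s - 2.152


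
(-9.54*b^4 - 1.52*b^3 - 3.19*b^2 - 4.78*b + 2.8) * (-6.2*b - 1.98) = 59.148*b^5 + 28.3132*b^4 + 22.7876*b^3 + 35.9522*b^2 - 7.8956*b - 5.544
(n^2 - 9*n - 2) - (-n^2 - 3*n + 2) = 2*n^2 - 6*n - 4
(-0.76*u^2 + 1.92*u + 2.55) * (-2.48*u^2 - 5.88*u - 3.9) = 1.8848*u^4 - 0.2928*u^3 - 14.6496*u^2 - 22.482*u - 9.945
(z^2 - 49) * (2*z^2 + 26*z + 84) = 2*z^4 + 26*z^3 - 14*z^2 - 1274*z - 4116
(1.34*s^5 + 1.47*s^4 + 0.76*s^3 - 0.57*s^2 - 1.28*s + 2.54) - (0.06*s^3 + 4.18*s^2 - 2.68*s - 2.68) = 1.34*s^5 + 1.47*s^4 + 0.7*s^3 - 4.75*s^2 + 1.4*s + 5.22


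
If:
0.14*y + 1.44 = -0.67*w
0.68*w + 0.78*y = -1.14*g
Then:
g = 1.28201099764336 - 0.559570568211574*y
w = -0.208955223880597*y - 2.14925373134328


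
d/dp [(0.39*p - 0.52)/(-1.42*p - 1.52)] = (-1.890304*p - 2.023424)/(1.42*p + 1.52)^3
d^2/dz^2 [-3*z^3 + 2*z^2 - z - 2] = 4 - 18*z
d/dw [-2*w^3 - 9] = -6*w^2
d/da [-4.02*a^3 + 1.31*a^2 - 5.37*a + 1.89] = -12.06*a^2 + 2.62*a - 5.37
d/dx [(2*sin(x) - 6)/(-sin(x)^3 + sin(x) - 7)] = 2*(2*sin(x)^3 - 9*sin(x)^2 - 4)*cos(x)/(-sin(x)*cos(x)^2 + 7)^2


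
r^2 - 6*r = r*(r - 6)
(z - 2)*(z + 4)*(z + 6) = z^3 + 8*z^2 + 4*z - 48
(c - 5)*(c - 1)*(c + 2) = c^3 - 4*c^2 - 7*c + 10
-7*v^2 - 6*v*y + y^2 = (-7*v + y)*(v + y)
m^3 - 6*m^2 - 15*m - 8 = (m - 8)*(m + 1)^2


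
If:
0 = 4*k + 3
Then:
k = -3/4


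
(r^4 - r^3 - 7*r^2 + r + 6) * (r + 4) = r^5 + 3*r^4 - 11*r^3 - 27*r^2 + 10*r + 24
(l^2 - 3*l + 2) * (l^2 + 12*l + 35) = l^4 + 9*l^3 + l^2 - 81*l + 70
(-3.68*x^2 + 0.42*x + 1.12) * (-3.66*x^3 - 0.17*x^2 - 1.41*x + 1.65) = 13.4688*x^5 - 0.9116*x^4 + 1.0182*x^3 - 6.8546*x^2 - 0.8862*x + 1.848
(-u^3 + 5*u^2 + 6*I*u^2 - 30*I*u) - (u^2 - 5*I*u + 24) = -u^3 + 4*u^2 + 6*I*u^2 - 25*I*u - 24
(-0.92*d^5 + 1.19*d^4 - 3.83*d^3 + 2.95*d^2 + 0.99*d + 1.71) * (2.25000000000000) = -2.07*d^5 + 2.6775*d^4 - 8.6175*d^3 + 6.6375*d^2 + 2.2275*d + 3.8475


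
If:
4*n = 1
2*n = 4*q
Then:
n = 1/4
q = 1/8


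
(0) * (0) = 0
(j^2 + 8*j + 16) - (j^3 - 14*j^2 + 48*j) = -j^3 + 15*j^2 - 40*j + 16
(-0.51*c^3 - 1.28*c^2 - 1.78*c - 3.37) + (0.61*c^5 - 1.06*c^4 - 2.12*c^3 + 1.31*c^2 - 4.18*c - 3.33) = 0.61*c^5 - 1.06*c^4 - 2.63*c^3 + 0.03*c^2 - 5.96*c - 6.7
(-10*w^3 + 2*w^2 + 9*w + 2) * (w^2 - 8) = -10*w^5 + 2*w^4 + 89*w^3 - 14*w^2 - 72*w - 16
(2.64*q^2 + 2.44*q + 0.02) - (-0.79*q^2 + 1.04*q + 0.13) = 3.43*q^2 + 1.4*q - 0.11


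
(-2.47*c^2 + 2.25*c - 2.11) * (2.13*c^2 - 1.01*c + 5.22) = -5.2611*c^4 + 7.2872*c^3 - 19.6602*c^2 + 13.8761*c - 11.0142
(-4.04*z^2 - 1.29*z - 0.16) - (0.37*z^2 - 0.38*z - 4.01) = -4.41*z^2 - 0.91*z + 3.85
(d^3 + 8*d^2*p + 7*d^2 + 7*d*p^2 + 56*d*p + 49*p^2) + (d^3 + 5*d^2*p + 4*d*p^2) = 2*d^3 + 13*d^2*p + 7*d^2 + 11*d*p^2 + 56*d*p + 49*p^2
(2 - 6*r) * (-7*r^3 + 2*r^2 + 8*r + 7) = 42*r^4 - 26*r^3 - 44*r^2 - 26*r + 14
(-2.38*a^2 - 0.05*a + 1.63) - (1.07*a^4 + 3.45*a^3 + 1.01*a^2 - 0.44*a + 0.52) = -1.07*a^4 - 3.45*a^3 - 3.39*a^2 + 0.39*a + 1.11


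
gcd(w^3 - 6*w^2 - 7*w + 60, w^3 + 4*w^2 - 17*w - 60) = w^2 - w - 12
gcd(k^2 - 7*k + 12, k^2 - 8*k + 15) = k - 3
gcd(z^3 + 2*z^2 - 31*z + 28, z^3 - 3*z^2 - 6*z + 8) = z^2 - 5*z + 4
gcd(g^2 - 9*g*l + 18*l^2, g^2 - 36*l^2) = g - 6*l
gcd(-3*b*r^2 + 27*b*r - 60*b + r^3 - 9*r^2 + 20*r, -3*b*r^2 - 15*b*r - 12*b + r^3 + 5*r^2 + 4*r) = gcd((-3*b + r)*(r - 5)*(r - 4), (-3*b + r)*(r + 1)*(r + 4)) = -3*b + r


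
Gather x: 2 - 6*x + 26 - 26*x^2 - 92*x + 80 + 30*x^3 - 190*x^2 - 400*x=30*x^3 - 216*x^2 - 498*x + 108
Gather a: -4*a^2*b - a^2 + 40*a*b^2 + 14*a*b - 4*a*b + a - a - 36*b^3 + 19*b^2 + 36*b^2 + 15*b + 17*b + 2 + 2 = a^2*(-4*b - 1) + a*(40*b^2 + 10*b) - 36*b^3 + 55*b^2 + 32*b + 4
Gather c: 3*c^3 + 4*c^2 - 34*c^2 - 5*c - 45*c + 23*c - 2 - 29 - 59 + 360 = 3*c^3 - 30*c^2 - 27*c + 270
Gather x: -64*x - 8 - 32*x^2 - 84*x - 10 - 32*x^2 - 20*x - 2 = -64*x^2 - 168*x - 20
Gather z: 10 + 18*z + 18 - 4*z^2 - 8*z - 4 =-4*z^2 + 10*z + 24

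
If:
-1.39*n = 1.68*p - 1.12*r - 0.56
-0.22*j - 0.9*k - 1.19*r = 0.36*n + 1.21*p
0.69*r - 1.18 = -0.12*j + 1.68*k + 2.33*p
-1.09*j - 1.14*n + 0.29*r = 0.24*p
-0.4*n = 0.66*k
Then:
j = -0.72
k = -0.48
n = 0.80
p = -0.09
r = 0.35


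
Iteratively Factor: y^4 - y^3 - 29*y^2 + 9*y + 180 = (y + 4)*(y^3 - 5*y^2 - 9*y + 45) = (y + 3)*(y + 4)*(y^2 - 8*y + 15) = (y - 3)*(y + 3)*(y + 4)*(y - 5)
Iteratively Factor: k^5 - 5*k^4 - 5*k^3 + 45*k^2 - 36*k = (k)*(k^4 - 5*k^3 - 5*k^2 + 45*k - 36) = k*(k - 1)*(k^3 - 4*k^2 - 9*k + 36) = k*(k - 4)*(k - 1)*(k^2 - 9) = k*(k - 4)*(k - 1)*(k + 3)*(k - 3)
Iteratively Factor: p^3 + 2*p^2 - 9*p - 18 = (p + 3)*(p^2 - p - 6) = (p + 2)*(p + 3)*(p - 3)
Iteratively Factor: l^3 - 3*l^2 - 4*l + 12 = (l - 2)*(l^2 - l - 6) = (l - 2)*(l + 2)*(l - 3)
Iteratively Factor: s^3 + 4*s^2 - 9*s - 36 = (s + 3)*(s^2 + s - 12) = (s + 3)*(s + 4)*(s - 3)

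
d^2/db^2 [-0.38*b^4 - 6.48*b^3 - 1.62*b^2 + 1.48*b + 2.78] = -4.56*b^2 - 38.88*b - 3.24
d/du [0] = 0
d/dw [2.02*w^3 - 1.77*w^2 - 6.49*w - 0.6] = 6.06*w^2 - 3.54*w - 6.49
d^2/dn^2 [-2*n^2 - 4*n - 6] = -4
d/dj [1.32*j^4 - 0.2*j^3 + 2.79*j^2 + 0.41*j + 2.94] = 5.28*j^3 - 0.6*j^2 + 5.58*j + 0.41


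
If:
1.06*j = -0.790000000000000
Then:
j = -0.75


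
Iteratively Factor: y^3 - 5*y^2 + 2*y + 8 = (y - 2)*(y^2 - 3*y - 4) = (y - 4)*(y - 2)*(y + 1)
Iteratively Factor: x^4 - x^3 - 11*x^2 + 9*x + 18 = (x + 3)*(x^3 - 4*x^2 + x + 6) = (x - 2)*(x + 3)*(x^2 - 2*x - 3) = (x - 2)*(x + 1)*(x + 3)*(x - 3)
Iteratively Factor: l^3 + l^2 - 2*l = (l - 1)*(l^2 + 2*l) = l*(l - 1)*(l + 2)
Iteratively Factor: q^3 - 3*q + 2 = (q - 1)*(q^2 + q - 2) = (q - 1)^2*(q + 2)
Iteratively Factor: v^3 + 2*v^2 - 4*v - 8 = (v + 2)*(v^2 - 4) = (v - 2)*(v + 2)*(v + 2)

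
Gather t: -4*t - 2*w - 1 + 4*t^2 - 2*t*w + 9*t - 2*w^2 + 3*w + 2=4*t^2 + t*(5 - 2*w) - 2*w^2 + w + 1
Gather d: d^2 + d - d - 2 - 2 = d^2 - 4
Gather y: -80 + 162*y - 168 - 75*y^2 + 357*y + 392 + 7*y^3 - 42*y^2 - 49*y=7*y^3 - 117*y^2 + 470*y + 144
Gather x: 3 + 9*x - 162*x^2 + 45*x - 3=-162*x^2 + 54*x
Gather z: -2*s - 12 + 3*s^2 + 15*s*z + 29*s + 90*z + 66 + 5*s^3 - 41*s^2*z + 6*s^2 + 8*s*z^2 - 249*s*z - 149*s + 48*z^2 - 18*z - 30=5*s^3 + 9*s^2 - 122*s + z^2*(8*s + 48) + z*(-41*s^2 - 234*s + 72) + 24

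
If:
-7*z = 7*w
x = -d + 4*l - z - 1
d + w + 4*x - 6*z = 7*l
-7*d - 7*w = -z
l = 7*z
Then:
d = 8/85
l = 49/85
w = -7/85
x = 96/85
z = 7/85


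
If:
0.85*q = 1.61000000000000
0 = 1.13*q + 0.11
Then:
No Solution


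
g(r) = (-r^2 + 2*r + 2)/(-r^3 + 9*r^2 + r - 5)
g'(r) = (2 - 2*r)/(-r^3 + 9*r^2 + r - 5) + (-r^2 + 2*r + 2)*(3*r^2 - 18*r - 1)/(-r^3 + 9*r^2 + r - 5)^2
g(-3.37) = -0.12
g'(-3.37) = -0.02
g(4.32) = -0.09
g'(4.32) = -0.05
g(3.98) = -0.07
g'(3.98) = -0.05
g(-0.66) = -0.17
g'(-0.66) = -0.87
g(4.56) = -0.11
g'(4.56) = -0.05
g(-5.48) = -0.09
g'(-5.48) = -0.01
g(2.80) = -0.01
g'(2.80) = -0.07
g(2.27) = 0.04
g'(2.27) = -0.12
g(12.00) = 0.28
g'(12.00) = -0.09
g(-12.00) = -0.06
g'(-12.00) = 0.00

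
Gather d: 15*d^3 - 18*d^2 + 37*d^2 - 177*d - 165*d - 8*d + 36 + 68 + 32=15*d^3 + 19*d^2 - 350*d + 136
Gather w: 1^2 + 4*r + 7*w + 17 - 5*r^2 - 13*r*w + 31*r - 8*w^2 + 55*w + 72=-5*r^2 + 35*r - 8*w^2 + w*(62 - 13*r) + 90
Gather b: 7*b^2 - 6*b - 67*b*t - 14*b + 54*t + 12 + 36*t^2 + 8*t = 7*b^2 + b*(-67*t - 20) + 36*t^2 + 62*t + 12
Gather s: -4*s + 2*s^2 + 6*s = 2*s^2 + 2*s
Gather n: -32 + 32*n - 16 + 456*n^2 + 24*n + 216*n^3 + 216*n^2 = 216*n^3 + 672*n^2 + 56*n - 48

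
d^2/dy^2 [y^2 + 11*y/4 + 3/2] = 2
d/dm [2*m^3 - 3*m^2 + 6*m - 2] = 6*m^2 - 6*m + 6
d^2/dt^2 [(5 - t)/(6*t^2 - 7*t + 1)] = 2*(-(t - 5)*(12*t - 7)^2 + (18*t - 37)*(6*t^2 - 7*t + 1))/(6*t^2 - 7*t + 1)^3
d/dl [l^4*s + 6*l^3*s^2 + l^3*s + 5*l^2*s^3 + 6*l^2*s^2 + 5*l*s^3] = s*(4*l^3 + 18*l^2*s + 3*l^2 + 10*l*s^2 + 12*l*s + 5*s^2)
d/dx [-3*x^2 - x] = -6*x - 1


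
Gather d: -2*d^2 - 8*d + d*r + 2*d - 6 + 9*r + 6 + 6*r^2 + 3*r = -2*d^2 + d*(r - 6) + 6*r^2 + 12*r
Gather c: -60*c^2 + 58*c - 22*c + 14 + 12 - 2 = -60*c^2 + 36*c + 24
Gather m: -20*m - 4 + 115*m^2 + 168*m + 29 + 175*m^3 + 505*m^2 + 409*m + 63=175*m^3 + 620*m^2 + 557*m + 88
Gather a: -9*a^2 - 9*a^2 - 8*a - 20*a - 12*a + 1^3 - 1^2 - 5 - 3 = -18*a^2 - 40*a - 8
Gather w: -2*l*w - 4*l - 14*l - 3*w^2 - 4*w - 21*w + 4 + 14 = -18*l - 3*w^2 + w*(-2*l - 25) + 18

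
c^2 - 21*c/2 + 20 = (c - 8)*(c - 5/2)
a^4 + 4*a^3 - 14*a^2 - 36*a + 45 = (a - 3)*(a - 1)*(a + 3)*(a + 5)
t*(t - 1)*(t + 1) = t^3 - t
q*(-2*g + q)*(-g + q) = 2*g^2*q - 3*g*q^2 + q^3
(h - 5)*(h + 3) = h^2 - 2*h - 15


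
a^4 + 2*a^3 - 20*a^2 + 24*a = a*(a - 2)^2*(a + 6)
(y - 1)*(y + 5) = y^2 + 4*y - 5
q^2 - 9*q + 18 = (q - 6)*(q - 3)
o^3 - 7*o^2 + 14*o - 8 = (o - 4)*(o - 2)*(o - 1)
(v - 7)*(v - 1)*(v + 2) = v^3 - 6*v^2 - 9*v + 14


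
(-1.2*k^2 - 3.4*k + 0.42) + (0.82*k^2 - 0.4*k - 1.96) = -0.38*k^2 - 3.8*k - 1.54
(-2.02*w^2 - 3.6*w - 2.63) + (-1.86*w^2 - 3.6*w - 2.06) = -3.88*w^2 - 7.2*w - 4.69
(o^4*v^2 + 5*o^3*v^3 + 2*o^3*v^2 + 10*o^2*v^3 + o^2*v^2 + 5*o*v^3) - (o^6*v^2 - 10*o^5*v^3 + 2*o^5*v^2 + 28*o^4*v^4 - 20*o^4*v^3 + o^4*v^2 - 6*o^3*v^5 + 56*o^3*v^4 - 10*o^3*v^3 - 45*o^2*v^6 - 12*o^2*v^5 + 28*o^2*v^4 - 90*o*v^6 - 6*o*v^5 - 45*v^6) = -o^6*v^2 + 10*o^5*v^3 - 2*o^5*v^2 - 28*o^4*v^4 + 20*o^4*v^3 + 6*o^3*v^5 - 56*o^3*v^4 + 15*o^3*v^3 + 2*o^3*v^2 + 45*o^2*v^6 + 12*o^2*v^5 - 28*o^2*v^4 + 10*o^2*v^3 + o^2*v^2 + 90*o*v^6 + 6*o*v^5 + 5*o*v^3 + 45*v^6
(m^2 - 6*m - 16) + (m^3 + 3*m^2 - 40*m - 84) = m^3 + 4*m^2 - 46*m - 100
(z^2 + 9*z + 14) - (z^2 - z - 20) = 10*z + 34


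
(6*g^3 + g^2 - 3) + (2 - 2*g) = 6*g^3 + g^2 - 2*g - 1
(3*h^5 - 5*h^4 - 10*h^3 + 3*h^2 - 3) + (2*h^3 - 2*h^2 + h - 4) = 3*h^5 - 5*h^4 - 8*h^3 + h^2 + h - 7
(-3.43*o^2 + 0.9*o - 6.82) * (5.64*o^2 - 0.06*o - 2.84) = -19.3452*o^4 + 5.2818*o^3 - 28.7776*o^2 - 2.1468*o + 19.3688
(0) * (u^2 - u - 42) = 0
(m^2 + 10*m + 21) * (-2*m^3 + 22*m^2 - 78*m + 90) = -2*m^5 + 2*m^4 + 100*m^3 - 228*m^2 - 738*m + 1890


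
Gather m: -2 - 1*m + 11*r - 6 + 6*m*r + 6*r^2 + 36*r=m*(6*r - 1) + 6*r^2 + 47*r - 8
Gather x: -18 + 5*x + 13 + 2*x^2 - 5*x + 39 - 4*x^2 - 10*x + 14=-2*x^2 - 10*x + 48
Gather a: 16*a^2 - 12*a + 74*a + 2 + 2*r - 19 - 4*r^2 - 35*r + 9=16*a^2 + 62*a - 4*r^2 - 33*r - 8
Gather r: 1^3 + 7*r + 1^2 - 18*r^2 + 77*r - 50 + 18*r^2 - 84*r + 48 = 0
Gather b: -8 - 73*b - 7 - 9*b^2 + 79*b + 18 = -9*b^2 + 6*b + 3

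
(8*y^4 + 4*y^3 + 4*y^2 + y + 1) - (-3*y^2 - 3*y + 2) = 8*y^4 + 4*y^3 + 7*y^2 + 4*y - 1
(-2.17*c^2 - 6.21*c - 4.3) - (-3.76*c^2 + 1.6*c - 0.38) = 1.59*c^2 - 7.81*c - 3.92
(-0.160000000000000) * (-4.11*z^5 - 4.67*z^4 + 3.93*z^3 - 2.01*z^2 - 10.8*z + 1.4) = 0.6576*z^5 + 0.7472*z^4 - 0.6288*z^3 + 0.3216*z^2 + 1.728*z - 0.224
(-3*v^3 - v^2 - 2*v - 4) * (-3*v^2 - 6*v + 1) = 9*v^5 + 21*v^4 + 9*v^3 + 23*v^2 + 22*v - 4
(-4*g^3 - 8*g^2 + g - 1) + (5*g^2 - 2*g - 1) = -4*g^3 - 3*g^2 - g - 2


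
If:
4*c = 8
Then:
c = 2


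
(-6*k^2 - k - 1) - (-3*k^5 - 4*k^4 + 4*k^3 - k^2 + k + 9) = 3*k^5 + 4*k^4 - 4*k^3 - 5*k^2 - 2*k - 10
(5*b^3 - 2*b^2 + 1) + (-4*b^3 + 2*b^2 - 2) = b^3 - 1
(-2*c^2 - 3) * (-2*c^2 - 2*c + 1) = 4*c^4 + 4*c^3 + 4*c^2 + 6*c - 3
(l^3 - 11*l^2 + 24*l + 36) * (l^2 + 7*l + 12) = l^5 - 4*l^4 - 41*l^3 + 72*l^2 + 540*l + 432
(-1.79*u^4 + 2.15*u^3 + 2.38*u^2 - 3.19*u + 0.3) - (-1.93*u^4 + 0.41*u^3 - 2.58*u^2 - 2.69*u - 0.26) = 0.14*u^4 + 1.74*u^3 + 4.96*u^2 - 0.5*u + 0.56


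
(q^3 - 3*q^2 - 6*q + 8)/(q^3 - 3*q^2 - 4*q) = (q^2 + q - 2)/(q*(q + 1))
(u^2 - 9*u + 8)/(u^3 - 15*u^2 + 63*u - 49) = (u - 8)/(u^2 - 14*u + 49)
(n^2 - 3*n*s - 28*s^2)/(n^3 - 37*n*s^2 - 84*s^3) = 1/(n + 3*s)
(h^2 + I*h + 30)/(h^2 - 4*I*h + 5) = (h + 6*I)/(h + I)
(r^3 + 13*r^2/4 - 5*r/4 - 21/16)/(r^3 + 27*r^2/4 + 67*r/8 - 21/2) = (r + 1/2)/(r + 4)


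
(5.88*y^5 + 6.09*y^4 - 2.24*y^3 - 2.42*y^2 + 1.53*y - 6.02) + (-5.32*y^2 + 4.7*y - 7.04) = 5.88*y^5 + 6.09*y^4 - 2.24*y^3 - 7.74*y^2 + 6.23*y - 13.06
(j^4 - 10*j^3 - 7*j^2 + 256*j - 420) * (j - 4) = j^5 - 14*j^4 + 33*j^3 + 284*j^2 - 1444*j + 1680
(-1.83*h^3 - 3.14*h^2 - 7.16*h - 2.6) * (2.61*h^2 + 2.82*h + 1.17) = -4.7763*h^5 - 13.356*h^4 - 29.6835*h^3 - 30.651*h^2 - 15.7092*h - 3.042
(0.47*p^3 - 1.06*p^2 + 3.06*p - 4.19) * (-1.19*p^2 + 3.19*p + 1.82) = -0.5593*p^5 + 2.7607*p^4 - 6.1674*p^3 + 12.8183*p^2 - 7.7969*p - 7.6258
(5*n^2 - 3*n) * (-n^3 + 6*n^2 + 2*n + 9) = -5*n^5 + 33*n^4 - 8*n^3 + 39*n^2 - 27*n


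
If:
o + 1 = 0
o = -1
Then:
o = -1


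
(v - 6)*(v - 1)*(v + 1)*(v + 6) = v^4 - 37*v^2 + 36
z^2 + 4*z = z*(z + 4)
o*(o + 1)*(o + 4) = o^3 + 5*o^2 + 4*o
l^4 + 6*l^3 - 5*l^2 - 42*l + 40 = (l - 2)*(l - 1)*(l + 4)*(l + 5)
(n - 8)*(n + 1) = n^2 - 7*n - 8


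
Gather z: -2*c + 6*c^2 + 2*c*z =6*c^2 + 2*c*z - 2*c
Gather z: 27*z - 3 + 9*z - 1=36*z - 4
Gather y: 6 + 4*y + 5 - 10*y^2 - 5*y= -10*y^2 - y + 11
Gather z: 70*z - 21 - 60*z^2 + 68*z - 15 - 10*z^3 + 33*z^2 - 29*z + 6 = -10*z^3 - 27*z^2 + 109*z - 30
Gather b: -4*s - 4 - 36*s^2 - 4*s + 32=-36*s^2 - 8*s + 28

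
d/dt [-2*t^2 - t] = -4*t - 1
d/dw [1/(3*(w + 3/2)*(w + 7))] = 2*(-4*w - 17)/(3*(4*w^4 + 68*w^3 + 373*w^2 + 714*w + 441))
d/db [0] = 0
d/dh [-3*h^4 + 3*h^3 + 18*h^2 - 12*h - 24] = -12*h^3 + 9*h^2 + 36*h - 12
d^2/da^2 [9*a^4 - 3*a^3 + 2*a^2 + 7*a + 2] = 108*a^2 - 18*a + 4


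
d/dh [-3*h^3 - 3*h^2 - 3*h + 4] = -9*h^2 - 6*h - 3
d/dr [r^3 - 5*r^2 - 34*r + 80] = 3*r^2 - 10*r - 34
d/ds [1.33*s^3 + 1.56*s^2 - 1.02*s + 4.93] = 3.99*s^2 + 3.12*s - 1.02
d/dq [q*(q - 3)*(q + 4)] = 3*q^2 + 2*q - 12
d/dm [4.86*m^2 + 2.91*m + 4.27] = 9.72*m + 2.91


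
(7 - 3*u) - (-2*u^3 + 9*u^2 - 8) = 2*u^3 - 9*u^2 - 3*u + 15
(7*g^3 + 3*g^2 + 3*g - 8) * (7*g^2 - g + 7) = 49*g^5 + 14*g^4 + 67*g^3 - 38*g^2 + 29*g - 56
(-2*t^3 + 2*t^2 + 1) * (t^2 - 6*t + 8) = -2*t^5 + 14*t^4 - 28*t^3 + 17*t^2 - 6*t + 8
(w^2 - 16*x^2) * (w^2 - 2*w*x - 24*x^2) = w^4 - 2*w^3*x - 40*w^2*x^2 + 32*w*x^3 + 384*x^4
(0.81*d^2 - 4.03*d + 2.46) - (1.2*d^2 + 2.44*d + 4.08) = -0.39*d^2 - 6.47*d - 1.62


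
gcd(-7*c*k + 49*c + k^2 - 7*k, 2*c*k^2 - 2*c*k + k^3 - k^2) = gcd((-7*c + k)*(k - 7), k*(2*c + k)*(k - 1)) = 1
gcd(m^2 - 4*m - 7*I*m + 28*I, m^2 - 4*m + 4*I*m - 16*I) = m - 4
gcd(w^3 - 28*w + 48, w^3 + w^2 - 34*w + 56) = w^2 - 6*w + 8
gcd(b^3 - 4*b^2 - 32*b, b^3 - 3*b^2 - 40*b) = b^2 - 8*b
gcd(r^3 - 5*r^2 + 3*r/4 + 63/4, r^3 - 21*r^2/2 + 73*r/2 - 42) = r^2 - 13*r/2 + 21/2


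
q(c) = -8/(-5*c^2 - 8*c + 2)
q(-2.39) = 1.08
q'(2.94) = -0.07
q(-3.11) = 0.37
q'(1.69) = -0.30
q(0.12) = -8.26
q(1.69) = 0.31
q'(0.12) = -78.55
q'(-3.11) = 0.40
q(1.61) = 0.34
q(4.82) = 0.05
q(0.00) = -4.00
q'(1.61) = -0.34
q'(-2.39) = 2.30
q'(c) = -8*(10*c + 8)/(-5*c^2 - 8*c + 2)^2 = 16*(-5*c - 4)/(5*c^2 + 8*c - 2)^2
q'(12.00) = 0.00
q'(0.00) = -16.00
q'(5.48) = -0.01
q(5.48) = 0.04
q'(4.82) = -0.02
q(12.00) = 0.01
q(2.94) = 0.12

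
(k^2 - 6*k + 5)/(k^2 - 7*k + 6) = (k - 5)/(k - 6)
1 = 1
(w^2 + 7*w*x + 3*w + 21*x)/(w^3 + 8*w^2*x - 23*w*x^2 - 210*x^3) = (-w - 3)/(-w^2 - w*x + 30*x^2)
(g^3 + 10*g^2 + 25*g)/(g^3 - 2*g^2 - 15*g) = (g^2 + 10*g + 25)/(g^2 - 2*g - 15)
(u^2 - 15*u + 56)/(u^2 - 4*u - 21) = (u - 8)/(u + 3)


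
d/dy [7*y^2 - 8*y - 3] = 14*y - 8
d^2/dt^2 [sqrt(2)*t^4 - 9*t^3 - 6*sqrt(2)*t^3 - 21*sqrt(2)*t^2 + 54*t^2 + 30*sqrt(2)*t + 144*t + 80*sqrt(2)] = 12*sqrt(2)*t^2 - 54*t - 36*sqrt(2)*t - 42*sqrt(2) + 108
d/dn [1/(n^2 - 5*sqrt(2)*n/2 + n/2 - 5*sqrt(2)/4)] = 8*(-4*n - 1 + 5*sqrt(2))/(4*n^2 - 10*sqrt(2)*n + 2*n - 5*sqrt(2))^2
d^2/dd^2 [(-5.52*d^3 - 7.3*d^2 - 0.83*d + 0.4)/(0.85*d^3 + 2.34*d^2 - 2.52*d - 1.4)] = (1.4210854715202e-14*d^7 + 11.41006*d^6 - 74.54109*d^5 - 179.08242*d^4 - 313.902352*d^3 - 264.18792*d^2 - 92.526*d - 15.0584)/(0.614125*d^9 + 5.07195*d^8 + 8.50068*d^7 - 20.295276*d^6 - 41.909616*d^5 + 39.575088*d^4 + 38.528112*d^3 - 12.91248*d^2 - 14.8176*d - 2.744)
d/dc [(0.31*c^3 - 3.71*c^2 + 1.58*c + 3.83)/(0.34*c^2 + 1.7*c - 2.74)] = (0.1054*c^4 + 1.054*c^3 - 9.3924*c^2 + 17.7264*c - 10.8402)/(0.1156*c^4 + 1.156*c^3 + 1.0268*c^2 - 9.316*c + 7.5076)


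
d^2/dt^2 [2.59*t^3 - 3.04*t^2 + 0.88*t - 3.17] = 15.54*t - 6.08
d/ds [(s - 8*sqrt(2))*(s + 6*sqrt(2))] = 2*s - 2*sqrt(2)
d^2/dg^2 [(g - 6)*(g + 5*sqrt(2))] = 2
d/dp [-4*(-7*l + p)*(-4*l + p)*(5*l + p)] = 108*l^2 + 48*l*p - 12*p^2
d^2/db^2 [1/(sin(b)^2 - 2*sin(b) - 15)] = 2*(-2*sin(b)^4 + 3*sin(b)^3 - 29*sin(b)^2 + 9*sin(b) + 19)/((sin(b) - 5)^3*(sin(b) + 3)^3)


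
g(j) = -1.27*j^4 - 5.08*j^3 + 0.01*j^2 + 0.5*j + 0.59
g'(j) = -5.08*j^3 - 15.24*j^2 + 0.02*j + 0.5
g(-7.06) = -1369.98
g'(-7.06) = 1028.37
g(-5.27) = -237.84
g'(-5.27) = 320.66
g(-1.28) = 7.21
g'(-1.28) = -13.84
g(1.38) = -16.66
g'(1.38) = -41.85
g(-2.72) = 32.02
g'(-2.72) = -10.08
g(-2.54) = 29.77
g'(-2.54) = -14.63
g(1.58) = -26.55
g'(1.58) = -57.55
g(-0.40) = 0.68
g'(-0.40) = -1.62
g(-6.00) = -550.69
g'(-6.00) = 549.02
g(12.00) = -35104.93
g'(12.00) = -10972.06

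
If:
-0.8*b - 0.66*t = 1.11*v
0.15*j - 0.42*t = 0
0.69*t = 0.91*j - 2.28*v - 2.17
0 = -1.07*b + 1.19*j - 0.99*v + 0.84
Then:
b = 1.48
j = -0.22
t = -0.08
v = -1.02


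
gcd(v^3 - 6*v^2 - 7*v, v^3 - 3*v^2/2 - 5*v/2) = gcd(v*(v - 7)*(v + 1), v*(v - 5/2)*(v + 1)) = v^2 + v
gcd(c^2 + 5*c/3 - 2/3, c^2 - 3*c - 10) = c + 2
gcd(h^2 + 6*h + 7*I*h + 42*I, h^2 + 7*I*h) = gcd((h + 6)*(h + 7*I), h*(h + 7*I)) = h + 7*I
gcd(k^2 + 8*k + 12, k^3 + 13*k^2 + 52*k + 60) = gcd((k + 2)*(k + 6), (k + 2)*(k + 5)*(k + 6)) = k^2 + 8*k + 12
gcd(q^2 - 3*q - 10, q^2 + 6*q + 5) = 1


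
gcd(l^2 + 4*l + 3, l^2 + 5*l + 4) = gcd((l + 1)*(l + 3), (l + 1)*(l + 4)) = l + 1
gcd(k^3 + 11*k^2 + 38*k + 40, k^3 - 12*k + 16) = k + 4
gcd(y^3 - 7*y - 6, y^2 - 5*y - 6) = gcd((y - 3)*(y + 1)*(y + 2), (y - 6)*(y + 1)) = y + 1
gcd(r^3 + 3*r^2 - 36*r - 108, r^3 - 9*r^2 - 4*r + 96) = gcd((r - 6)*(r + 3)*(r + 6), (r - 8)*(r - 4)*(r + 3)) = r + 3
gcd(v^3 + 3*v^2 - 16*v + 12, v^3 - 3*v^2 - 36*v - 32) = 1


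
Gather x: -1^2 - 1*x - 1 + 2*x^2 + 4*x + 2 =2*x^2 + 3*x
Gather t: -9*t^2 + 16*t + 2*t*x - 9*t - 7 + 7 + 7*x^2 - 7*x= -9*t^2 + t*(2*x + 7) + 7*x^2 - 7*x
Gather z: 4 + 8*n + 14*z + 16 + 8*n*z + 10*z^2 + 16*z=8*n + 10*z^2 + z*(8*n + 30) + 20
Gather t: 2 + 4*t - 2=4*t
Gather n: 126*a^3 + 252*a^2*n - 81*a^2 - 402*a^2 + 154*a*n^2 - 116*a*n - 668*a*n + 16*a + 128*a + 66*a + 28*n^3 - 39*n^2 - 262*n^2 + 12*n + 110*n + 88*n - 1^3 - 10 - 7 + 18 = 126*a^3 - 483*a^2 + 210*a + 28*n^3 + n^2*(154*a - 301) + n*(252*a^2 - 784*a + 210)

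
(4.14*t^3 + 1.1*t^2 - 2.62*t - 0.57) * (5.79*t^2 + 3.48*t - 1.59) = 23.9706*t^5 + 20.7762*t^4 - 17.9244*t^3 - 14.1669*t^2 + 2.1822*t + 0.9063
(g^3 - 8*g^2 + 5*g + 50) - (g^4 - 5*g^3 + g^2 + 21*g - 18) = -g^4 + 6*g^3 - 9*g^2 - 16*g + 68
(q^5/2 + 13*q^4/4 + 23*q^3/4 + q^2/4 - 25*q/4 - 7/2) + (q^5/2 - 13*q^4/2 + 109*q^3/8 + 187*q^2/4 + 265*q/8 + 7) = q^5 - 13*q^4/4 + 155*q^3/8 + 47*q^2 + 215*q/8 + 7/2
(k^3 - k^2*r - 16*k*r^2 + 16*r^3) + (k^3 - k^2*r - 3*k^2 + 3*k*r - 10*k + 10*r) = 2*k^3 - 2*k^2*r - 3*k^2 - 16*k*r^2 + 3*k*r - 10*k + 16*r^3 + 10*r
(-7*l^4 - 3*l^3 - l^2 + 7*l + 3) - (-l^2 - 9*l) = -7*l^4 - 3*l^3 + 16*l + 3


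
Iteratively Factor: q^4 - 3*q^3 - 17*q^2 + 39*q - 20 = (q + 4)*(q^3 - 7*q^2 + 11*q - 5) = (q - 1)*(q + 4)*(q^2 - 6*q + 5) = (q - 5)*(q - 1)*(q + 4)*(q - 1)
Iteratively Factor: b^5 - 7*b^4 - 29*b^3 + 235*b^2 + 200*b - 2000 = (b - 5)*(b^4 - 2*b^3 - 39*b^2 + 40*b + 400) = (b - 5)^2*(b^3 + 3*b^2 - 24*b - 80) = (b - 5)^2*(b + 4)*(b^2 - b - 20) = (b - 5)^2*(b + 4)^2*(b - 5)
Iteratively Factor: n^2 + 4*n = (n + 4)*(n)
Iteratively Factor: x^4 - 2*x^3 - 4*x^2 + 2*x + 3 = (x - 1)*(x^3 - x^2 - 5*x - 3) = (x - 1)*(x + 1)*(x^2 - 2*x - 3) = (x - 3)*(x - 1)*(x + 1)*(x + 1)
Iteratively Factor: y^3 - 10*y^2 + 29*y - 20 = (y - 1)*(y^2 - 9*y + 20) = (y - 5)*(y - 1)*(y - 4)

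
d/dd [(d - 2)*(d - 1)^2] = (d - 1)*(3*d - 5)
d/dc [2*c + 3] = 2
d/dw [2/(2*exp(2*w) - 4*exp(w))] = 2*(1 - exp(w))*exp(-w)/(exp(w) - 2)^2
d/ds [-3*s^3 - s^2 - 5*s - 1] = -9*s^2 - 2*s - 5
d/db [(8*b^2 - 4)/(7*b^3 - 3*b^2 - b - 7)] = 4*(-14*b^4 + 19*b^2 - 34*b - 1)/(49*b^6 - 42*b^5 - 5*b^4 - 92*b^3 + 43*b^2 + 14*b + 49)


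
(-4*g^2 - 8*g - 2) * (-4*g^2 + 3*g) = 16*g^4 + 20*g^3 - 16*g^2 - 6*g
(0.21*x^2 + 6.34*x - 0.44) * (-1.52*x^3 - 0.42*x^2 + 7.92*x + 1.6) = -0.3192*x^5 - 9.725*x^4 - 0.3308*x^3 + 50.7336*x^2 + 6.6592*x - 0.704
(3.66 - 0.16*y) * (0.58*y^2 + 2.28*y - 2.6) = -0.0928*y^3 + 1.758*y^2 + 8.7608*y - 9.516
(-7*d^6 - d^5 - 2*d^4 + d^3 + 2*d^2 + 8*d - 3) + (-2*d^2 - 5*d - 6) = -7*d^6 - d^5 - 2*d^4 + d^3 + 3*d - 9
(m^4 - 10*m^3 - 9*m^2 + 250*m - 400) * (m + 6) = m^5 - 4*m^4 - 69*m^3 + 196*m^2 + 1100*m - 2400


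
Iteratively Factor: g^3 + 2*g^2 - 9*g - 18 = (g - 3)*(g^2 + 5*g + 6) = (g - 3)*(g + 3)*(g + 2)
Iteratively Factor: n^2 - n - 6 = (n + 2)*(n - 3)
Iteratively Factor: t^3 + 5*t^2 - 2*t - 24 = (t - 2)*(t^2 + 7*t + 12) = (t - 2)*(t + 3)*(t + 4)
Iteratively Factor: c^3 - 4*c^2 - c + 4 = (c - 4)*(c^2 - 1) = (c - 4)*(c - 1)*(c + 1)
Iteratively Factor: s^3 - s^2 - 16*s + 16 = (s - 1)*(s^2 - 16) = (s - 1)*(s + 4)*(s - 4)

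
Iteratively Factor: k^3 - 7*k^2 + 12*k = (k)*(k^2 - 7*k + 12) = k*(k - 4)*(k - 3)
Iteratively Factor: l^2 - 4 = (l + 2)*(l - 2)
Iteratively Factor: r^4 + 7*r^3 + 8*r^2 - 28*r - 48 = (r + 4)*(r^3 + 3*r^2 - 4*r - 12) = (r - 2)*(r + 4)*(r^2 + 5*r + 6) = (r - 2)*(r + 3)*(r + 4)*(r + 2)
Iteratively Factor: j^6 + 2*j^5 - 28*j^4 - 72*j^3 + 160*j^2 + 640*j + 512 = (j - 4)*(j^5 + 6*j^4 - 4*j^3 - 88*j^2 - 192*j - 128) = (j - 4)*(j + 2)*(j^4 + 4*j^3 - 12*j^2 - 64*j - 64) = (j - 4)*(j + 2)^2*(j^3 + 2*j^2 - 16*j - 32) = (j - 4)^2*(j + 2)^2*(j^2 + 6*j + 8) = (j - 4)^2*(j + 2)^3*(j + 4)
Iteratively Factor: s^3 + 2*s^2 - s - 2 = (s + 2)*(s^2 - 1) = (s - 1)*(s + 2)*(s + 1)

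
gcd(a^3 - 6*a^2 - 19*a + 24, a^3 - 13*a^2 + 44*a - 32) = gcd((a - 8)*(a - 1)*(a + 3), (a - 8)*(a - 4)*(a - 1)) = a^2 - 9*a + 8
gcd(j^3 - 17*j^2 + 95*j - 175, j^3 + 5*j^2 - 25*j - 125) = j - 5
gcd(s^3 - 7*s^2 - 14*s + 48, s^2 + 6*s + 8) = 1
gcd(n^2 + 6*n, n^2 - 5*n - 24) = 1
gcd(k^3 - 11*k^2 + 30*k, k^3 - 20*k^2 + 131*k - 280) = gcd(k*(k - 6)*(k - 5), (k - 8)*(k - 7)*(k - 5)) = k - 5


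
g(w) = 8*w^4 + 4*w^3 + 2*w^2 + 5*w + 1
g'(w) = 32*w^3 + 12*w^2 + 4*w + 5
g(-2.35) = 192.37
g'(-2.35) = -353.42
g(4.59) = 4003.82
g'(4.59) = 3370.66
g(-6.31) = 11726.70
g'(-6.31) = -7582.11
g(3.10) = 893.70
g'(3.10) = 1086.03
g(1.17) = 30.99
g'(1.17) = 77.36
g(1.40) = 53.63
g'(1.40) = 121.93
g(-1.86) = 68.63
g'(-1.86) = -166.84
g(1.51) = 68.47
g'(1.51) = 148.58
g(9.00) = 55612.00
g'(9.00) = 24341.00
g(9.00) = 55612.00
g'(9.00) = 24341.00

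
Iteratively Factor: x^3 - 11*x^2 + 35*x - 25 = (x - 5)*(x^2 - 6*x + 5) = (x - 5)^2*(x - 1)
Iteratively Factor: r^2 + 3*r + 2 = (r + 2)*(r + 1)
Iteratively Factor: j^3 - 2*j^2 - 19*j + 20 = (j + 4)*(j^2 - 6*j + 5) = (j - 1)*(j + 4)*(j - 5)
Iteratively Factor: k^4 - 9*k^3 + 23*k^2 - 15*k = (k - 5)*(k^3 - 4*k^2 + 3*k) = (k - 5)*(k - 1)*(k^2 - 3*k) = k*(k - 5)*(k - 1)*(k - 3)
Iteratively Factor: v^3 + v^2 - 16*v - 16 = (v + 1)*(v^2 - 16) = (v - 4)*(v + 1)*(v + 4)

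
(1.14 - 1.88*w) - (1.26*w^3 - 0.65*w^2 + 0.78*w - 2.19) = -1.26*w^3 + 0.65*w^2 - 2.66*w + 3.33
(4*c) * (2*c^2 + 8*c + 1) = 8*c^3 + 32*c^2 + 4*c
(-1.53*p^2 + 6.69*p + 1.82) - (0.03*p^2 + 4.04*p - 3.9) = -1.56*p^2 + 2.65*p + 5.72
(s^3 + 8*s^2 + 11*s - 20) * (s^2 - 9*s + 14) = s^5 - s^4 - 47*s^3 - 7*s^2 + 334*s - 280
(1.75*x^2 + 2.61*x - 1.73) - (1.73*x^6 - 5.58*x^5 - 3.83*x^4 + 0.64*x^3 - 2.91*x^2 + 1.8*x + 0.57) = -1.73*x^6 + 5.58*x^5 + 3.83*x^4 - 0.64*x^3 + 4.66*x^2 + 0.81*x - 2.3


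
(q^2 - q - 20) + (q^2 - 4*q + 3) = 2*q^2 - 5*q - 17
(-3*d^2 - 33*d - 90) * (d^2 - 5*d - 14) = -3*d^4 - 18*d^3 + 117*d^2 + 912*d + 1260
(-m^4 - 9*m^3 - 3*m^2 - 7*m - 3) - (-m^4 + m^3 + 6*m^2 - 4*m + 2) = -10*m^3 - 9*m^2 - 3*m - 5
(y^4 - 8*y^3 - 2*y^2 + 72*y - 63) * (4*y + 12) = 4*y^5 - 20*y^4 - 104*y^3 + 264*y^2 + 612*y - 756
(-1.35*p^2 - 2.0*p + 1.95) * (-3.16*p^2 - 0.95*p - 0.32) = 4.266*p^4 + 7.6025*p^3 - 3.83*p^2 - 1.2125*p - 0.624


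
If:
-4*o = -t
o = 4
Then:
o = 4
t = 16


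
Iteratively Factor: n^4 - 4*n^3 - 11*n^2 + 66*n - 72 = (n + 4)*(n^3 - 8*n^2 + 21*n - 18) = (n - 3)*(n + 4)*(n^2 - 5*n + 6) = (n - 3)^2*(n + 4)*(n - 2)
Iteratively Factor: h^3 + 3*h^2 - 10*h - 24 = (h + 4)*(h^2 - h - 6) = (h + 2)*(h + 4)*(h - 3)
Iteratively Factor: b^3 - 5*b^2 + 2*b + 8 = (b - 2)*(b^2 - 3*b - 4) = (b - 4)*(b - 2)*(b + 1)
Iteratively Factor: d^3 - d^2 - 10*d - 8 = (d + 1)*(d^2 - 2*d - 8) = (d + 1)*(d + 2)*(d - 4)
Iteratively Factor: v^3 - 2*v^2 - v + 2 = (v - 1)*(v^2 - v - 2) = (v - 1)*(v + 1)*(v - 2)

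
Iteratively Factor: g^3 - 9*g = (g - 3)*(g^2 + 3*g) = g*(g - 3)*(g + 3)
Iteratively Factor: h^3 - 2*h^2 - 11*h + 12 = (h + 3)*(h^2 - 5*h + 4) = (h - 4)*(h + 3)*(h - 1)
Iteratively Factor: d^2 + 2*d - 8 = (d - 2)*(d + 4)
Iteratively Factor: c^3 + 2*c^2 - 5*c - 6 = (c - 2)*(c^2 + 4*c + 3) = (c - 2)*(c + 3)*(c + 1)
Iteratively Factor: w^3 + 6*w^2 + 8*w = (w + 2)*(w^2 + 4*w) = w*(w + 2)*(w + 4)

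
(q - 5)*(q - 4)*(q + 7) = q^3 - 2*q^2 - 43*q + 140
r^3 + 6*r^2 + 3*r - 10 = (r - 1)*(r + 2)*(r + 5)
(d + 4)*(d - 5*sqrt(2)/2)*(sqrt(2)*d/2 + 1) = sqrt(2)*d^3/2 - 3*d^2/2 + 2*sqrt(2)*d^2 - 6*d - 5*sqrt(2)*d/2 - 10*sqrt(2)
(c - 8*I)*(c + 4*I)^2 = c^3 + 48*c + 128*I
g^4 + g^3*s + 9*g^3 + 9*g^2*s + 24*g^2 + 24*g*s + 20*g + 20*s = (g + 2)^2*(g + 5)*(g + s)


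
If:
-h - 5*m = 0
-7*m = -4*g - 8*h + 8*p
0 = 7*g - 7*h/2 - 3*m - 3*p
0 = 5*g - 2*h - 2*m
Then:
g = 0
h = 0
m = 0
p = 0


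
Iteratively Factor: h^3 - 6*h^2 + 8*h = (h)*(h^2 - 6*h + 8) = h*(h - 2)*(h - 4)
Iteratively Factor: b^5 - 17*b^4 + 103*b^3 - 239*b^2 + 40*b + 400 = (b - 4)*(b^4 - 13*b^3 + 51*b^2 - 35*b - 100) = (b - 4)*(b + 1)*(b^3 - 14*b^2 + 65*b - 100) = (b - 4)^2*(b + 1)*(b^2 - 10*b + 25) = (b - 5)*(b - 4)^2*(b + 1)*(b - 5)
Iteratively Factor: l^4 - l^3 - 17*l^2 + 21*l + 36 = (l - 3)*(l^3 + 2*l^2 - 11*l - 12) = (l - 3)^2*(l^2 + 5*l + 4) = (l - 3)^2*(l + 4)*(l + 1)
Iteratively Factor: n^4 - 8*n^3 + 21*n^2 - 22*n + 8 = (n - 2)*(n^3 - 6*n^2 + 9*n - 4) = (n - 2)*(n - 1)*(n^2 - 5*n + 4) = (n - 2)*(n - 1)^2*(n - 4)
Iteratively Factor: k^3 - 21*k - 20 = (k + 4)*(k^2 - 4*k - 5) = (k - 5)*(k + 4)*(k + 1)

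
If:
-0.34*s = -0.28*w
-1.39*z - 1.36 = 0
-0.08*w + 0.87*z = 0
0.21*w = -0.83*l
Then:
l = 2.69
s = -8.76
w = -10.64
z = -0.98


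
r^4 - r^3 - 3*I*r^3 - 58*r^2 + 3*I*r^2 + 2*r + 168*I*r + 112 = (r - 8)*(r + 7)*(r - 2*I)*(r - I)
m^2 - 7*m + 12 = (m - 4)*(m - 3)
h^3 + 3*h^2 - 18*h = h*(h - 3)*(h + 6)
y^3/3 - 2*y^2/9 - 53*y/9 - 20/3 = (y/3 + 1)*(y - 5)*(y + 4/3)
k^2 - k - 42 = (k - 7)*(k + 6)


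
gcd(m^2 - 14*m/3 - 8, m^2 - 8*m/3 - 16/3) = m + 4/3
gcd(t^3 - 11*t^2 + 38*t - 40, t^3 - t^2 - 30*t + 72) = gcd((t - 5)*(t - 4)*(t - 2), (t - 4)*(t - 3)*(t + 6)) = t - 4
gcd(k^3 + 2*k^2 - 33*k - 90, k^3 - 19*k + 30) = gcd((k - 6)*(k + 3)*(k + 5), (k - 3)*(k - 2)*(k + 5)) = k + 5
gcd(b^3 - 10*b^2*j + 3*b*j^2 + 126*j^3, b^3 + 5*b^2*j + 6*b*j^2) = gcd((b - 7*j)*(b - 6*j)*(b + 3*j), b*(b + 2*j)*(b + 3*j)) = b + 3*j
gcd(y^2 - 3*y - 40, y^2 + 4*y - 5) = y + 5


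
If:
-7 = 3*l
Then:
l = -7/3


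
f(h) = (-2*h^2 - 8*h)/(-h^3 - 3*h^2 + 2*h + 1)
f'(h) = (-4*h - 8)/(-h^3 - 3*h^2 + 2*h + 1) + (-2*h^2 - 8*h)*(3*h^2 + 6*h - 2)/(-h^3 - 3*h^2 + 2*h + 1)^2 = 2*(-h*(h + 4)*(3*h^2 + 6*h - 2) + 2*(h + 2)*(h^3 + 3*h^2 - 2*h - 1))/(h^3 + 3*h^2 - 2*h - 1)^2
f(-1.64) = -1.30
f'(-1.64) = -0.59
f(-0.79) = -2.59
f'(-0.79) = -3.96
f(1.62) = 2.31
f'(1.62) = -2.73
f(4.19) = 0.59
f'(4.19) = -0.17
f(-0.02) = 0.17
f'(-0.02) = -8.63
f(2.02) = 1.57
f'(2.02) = -1.24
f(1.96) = 1.65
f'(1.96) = -1.37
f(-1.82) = -1.21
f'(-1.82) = -0.44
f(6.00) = 0.39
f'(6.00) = -0.07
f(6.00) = 0.39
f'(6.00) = -0.07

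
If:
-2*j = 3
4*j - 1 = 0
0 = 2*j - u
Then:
No Solution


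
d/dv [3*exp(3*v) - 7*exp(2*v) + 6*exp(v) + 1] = (9*exp(2*v) - 14*exp(v) + 6)*exp(v)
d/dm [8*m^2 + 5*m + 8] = 16*m + 5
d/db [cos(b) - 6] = -sin(b)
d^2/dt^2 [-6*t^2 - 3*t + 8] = -12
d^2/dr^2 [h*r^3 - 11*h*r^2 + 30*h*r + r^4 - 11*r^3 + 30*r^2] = 6*h*r - 22*h + 12*r^2 - 66*r + 60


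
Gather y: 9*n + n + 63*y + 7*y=10*n + 70*y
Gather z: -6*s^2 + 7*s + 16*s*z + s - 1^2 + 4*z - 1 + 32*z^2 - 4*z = -6*s^2 + 16*s*z + 8*s + 32*z^2 - 2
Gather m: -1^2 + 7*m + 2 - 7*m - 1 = 0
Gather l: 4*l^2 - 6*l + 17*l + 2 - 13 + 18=4*l^2 + 11*l + 7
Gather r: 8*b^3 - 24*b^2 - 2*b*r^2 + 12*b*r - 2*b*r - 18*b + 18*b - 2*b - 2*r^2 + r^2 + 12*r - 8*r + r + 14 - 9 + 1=8*b^3 - 24*b^2 - 2*b + r^2*(-2*b - 1) + r*(10*b + 5) + 6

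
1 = 1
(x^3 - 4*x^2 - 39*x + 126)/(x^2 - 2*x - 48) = (x^2 - 10*x + 21)/(x - 8)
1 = 1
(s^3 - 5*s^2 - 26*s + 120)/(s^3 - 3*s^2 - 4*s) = (s^2 - s - 30)/(s*(s + 1))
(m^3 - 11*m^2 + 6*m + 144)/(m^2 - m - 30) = (m^2 - 5*m - 24)/(m + 5)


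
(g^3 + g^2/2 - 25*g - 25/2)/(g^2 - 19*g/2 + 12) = (2*g^3 + g^2 - 50*g - 25)/(2*g^2 - 19*g + 24)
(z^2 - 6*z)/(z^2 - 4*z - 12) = z/(z + 2)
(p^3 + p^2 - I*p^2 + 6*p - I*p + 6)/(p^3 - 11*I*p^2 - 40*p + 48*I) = (p^2 + p*(1 + 2*I) + 2*I)/(p^2 - 8*I*p - 16)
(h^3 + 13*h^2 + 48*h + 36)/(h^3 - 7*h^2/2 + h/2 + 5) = 2*(h^2 + 12*h + 36)/(2*h^2 - 9*h + 10)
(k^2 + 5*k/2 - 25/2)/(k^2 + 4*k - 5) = (k - 5/2)/(k - 1)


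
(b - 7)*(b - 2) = b^2 - 9*b + 14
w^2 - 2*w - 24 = (w - 6)*(w + 4)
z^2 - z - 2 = (z - 2)*(z + 1)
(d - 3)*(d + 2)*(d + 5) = d^3 + 4*d^2 - 11*d - 30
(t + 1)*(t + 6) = t^2 + 7*t + 6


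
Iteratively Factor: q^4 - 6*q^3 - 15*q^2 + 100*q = (q)*(q^3 - 6*q^2 - 15*q + 100) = q*(q + 4)*(q^2 - 10*q + 25) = q*(q - 5)*(q + 4)*(q - 5)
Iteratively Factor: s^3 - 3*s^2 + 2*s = (s - 1)*(s^2 - 2*s) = s*(s - 1)*(s - 2)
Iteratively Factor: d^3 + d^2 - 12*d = (d + 4)*(d^2 - 3*d) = d*(d + 4)*(d - 3)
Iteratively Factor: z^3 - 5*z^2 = (z - 5)*(z^2) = z*(z - 5)*(z)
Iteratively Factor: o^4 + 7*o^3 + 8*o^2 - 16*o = (o - 1)*(o^3 + 8*o^2 + 16*o) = (o - 1)*(o + 4)*(o^2 + 4*o) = o*(o - 1)*(o + 4)*(o + 4)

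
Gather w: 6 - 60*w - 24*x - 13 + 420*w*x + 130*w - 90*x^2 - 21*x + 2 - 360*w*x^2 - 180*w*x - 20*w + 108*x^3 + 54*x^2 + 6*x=w*(-360*x^2 + 240*x + 50) + 108*x^3 - 36*x^2 - 39*x - 5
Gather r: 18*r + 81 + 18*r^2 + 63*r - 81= 18*r^2 + 81*r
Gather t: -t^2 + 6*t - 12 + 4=-t^2 + 6*t - 8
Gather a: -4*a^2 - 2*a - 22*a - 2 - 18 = -4*a^2 - 24*a - 20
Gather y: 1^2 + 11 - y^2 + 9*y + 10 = -y^2 + 9*y + 22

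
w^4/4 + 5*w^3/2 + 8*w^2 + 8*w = w*(w/4 + 1)*(w + 2)*(w + 4)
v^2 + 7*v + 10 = (v + 2)*(v + 5)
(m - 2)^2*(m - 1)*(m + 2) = m^4 - 3*m^3 - 2*m^2 + 12*m - 8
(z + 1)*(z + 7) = z^2 + 8*z + 7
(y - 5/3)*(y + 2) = y^2 + y/3 - 10/3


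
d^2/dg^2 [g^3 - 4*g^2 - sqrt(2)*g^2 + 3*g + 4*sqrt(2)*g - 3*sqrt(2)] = 6*g - 8 - 2*sqrt(2)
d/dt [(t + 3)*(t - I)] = 2*t + 3 - I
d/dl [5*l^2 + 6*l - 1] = 10*l + 6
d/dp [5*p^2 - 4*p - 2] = 10*p - 4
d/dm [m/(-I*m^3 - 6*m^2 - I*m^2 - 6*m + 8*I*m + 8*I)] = (-2*I*m^3 + m^2*(-6 - I) - 8*I)/(m^6 + m^5*(2 - 12*I) + m^4*(-51 - 24*I) + m^3*(-104 + 84*I) + m^2*(12 + 192*I) + m*(128 + 96*I) + 64)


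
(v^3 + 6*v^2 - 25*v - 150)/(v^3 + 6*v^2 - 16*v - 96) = (v^2 - 25)/(v^2 - 16)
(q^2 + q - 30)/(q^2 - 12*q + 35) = (q + 6)/(q - 7)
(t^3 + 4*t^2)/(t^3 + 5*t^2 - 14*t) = t*(t + 4)/(t^2 + 5*t - 14)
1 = 1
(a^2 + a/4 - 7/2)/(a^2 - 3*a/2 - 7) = (4*a - 7)/(2*(2*a - 7))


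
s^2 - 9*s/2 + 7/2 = (s - 7/2)*(s - 1)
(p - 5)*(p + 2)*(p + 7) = p^3 + 4*p^2 - 31*p - 70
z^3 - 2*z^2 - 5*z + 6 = (z - 3)*(z - 1)*(z + 2)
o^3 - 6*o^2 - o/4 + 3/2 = (o - 6)*(o - 1/2)*(o + 1/2)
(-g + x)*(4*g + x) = -4*g^2 + 3*g*x + x^2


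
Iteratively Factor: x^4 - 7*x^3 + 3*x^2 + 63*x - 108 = (x - 3)*(x^3 - 4*x^2 - 9*x + 36) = (x - 3)*(x + 3)*(x^2 - 7*x + 12) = (x - 3)^2*(x + 3)*(x - 4)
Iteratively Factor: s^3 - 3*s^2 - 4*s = (s - 4)*(s^2 + s) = s*(s - 4)*(s + 1)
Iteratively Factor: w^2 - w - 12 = (w + 3)*(w - 4)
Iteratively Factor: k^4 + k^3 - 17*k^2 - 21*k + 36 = (k - 1)*(k^3 + 2*k^2 - 15*k - 36) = (k - 1)*(k + 3)*(k^2 - k - 12) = (k - 1)*(k + 3)^2*(k - 4)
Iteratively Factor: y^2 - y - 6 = (y - 3)*(y + 2)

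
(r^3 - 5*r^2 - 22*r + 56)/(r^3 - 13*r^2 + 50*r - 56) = (r + 4)/(r - 4)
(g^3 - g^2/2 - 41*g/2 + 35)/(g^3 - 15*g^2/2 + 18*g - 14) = (g + 5)/(g - 2)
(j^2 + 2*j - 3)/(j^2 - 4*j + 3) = (j + 3)/(j - 3)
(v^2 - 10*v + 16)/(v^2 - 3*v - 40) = (v - 2)/(v + 5)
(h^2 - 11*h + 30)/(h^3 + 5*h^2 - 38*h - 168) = (h - 5)/(h^2 + 11*h + 28)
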